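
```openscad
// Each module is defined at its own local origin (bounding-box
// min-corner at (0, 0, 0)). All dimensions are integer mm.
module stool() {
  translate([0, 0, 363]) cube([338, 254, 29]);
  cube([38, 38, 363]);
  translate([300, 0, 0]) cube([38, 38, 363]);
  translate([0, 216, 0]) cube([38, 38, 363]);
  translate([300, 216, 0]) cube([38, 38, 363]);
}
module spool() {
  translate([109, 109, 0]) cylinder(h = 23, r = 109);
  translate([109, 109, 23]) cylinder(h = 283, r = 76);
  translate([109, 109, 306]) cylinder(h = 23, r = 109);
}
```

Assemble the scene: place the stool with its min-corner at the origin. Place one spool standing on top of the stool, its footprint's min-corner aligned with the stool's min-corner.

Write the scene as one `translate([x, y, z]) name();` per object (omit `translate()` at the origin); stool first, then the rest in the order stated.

stool();
translate([0, 0, 392]) spool();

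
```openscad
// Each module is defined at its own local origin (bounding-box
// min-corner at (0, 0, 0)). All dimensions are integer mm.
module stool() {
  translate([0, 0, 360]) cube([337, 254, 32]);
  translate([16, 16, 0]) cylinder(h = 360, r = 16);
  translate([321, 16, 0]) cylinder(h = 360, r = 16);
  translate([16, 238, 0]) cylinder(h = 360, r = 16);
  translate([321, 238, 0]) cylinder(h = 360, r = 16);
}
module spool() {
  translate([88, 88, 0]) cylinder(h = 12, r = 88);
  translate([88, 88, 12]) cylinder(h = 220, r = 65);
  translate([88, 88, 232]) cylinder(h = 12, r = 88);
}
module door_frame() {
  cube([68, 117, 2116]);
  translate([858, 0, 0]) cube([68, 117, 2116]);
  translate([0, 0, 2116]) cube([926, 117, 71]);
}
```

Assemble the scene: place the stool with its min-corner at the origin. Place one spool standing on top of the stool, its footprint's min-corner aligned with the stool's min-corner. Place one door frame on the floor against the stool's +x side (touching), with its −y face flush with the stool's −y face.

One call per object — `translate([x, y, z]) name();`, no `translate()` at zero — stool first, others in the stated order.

stool();
translate([0, 0, 392]) spool();
translate([337, 0, 0]) door_frame();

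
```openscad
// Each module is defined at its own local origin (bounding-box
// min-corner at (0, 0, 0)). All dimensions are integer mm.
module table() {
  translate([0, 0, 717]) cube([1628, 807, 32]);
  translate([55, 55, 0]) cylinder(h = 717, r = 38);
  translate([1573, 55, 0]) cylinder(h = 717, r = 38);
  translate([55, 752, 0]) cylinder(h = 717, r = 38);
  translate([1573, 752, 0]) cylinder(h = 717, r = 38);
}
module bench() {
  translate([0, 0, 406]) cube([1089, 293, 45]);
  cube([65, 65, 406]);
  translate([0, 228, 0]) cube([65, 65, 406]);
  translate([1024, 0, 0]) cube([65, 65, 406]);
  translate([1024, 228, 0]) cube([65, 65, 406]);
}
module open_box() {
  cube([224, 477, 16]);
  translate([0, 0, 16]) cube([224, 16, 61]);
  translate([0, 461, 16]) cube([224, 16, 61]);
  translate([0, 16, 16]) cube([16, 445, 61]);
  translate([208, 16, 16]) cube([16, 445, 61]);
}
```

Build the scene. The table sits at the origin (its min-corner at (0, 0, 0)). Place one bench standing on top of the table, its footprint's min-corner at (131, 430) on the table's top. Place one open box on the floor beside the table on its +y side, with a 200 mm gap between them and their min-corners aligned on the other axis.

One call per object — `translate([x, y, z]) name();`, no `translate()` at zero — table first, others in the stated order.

table();
translate([131, 430, 749]) bench();
translate([0, 1007, 0]) open_box();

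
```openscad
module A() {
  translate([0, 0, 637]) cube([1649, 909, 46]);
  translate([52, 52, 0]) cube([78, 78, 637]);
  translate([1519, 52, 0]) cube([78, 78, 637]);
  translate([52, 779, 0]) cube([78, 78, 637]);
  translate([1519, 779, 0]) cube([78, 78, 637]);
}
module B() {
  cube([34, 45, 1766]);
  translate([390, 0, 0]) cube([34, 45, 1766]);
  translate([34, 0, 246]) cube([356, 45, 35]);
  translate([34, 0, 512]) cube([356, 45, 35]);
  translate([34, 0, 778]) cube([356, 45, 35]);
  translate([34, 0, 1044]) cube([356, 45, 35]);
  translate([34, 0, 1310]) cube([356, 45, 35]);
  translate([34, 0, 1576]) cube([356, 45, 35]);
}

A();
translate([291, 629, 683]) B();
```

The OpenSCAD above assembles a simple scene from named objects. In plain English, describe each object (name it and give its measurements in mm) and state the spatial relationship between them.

A is a table: top 1649 mm (x) × 909 mm (y), 46 mm thick, upper face at z = 683 mm, on four 78×78 mm square legs, each inset 52 mm from the nearest pair of top edges, running from z = 0 to the bottom of the top.

B is a wooden ladder with two side rails of 34×45 mm section and 1766 mm height, set 424 mm apart overall. Between them run 6 rectangular rungs (45 mm deep, 35 mm thick), front faces flush with the rails' −y face. The bottom of the first rung is 246 mm above the floor and each subsequent rung is 266 mm higher than the one below.

The ladder is on top of the table.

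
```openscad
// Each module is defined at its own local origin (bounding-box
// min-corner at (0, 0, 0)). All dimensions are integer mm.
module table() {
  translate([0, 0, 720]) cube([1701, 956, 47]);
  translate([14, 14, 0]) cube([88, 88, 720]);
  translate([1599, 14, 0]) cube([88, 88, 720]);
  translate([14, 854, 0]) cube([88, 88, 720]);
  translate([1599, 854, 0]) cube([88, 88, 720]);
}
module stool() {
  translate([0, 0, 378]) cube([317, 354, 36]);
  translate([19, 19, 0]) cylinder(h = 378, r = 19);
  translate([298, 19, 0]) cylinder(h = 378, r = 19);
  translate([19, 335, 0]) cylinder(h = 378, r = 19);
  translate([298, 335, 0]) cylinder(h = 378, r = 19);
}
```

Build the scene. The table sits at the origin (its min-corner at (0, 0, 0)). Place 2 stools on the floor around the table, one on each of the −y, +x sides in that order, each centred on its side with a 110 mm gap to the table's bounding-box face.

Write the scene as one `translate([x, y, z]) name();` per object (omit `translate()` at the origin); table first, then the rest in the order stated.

table();
translate([692, -464, 0]) stool();
translate([1811, 301, 0]) stool();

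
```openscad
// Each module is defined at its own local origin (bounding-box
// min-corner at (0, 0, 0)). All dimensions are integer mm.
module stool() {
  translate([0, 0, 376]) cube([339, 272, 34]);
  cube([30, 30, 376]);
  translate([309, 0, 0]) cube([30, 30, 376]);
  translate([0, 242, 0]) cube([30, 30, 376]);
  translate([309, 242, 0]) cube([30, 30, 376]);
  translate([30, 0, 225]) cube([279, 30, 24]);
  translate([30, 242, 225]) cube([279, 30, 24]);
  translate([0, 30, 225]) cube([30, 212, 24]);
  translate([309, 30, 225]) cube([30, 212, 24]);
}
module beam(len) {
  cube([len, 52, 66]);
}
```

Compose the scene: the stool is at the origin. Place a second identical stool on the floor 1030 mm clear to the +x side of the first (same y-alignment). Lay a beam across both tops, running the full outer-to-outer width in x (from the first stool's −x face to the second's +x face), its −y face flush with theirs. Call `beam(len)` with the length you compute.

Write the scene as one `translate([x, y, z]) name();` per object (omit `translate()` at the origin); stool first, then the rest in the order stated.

stool();
translate([1369, 0, 0]) stool();
translate([0, 0, 410]) beam(1708);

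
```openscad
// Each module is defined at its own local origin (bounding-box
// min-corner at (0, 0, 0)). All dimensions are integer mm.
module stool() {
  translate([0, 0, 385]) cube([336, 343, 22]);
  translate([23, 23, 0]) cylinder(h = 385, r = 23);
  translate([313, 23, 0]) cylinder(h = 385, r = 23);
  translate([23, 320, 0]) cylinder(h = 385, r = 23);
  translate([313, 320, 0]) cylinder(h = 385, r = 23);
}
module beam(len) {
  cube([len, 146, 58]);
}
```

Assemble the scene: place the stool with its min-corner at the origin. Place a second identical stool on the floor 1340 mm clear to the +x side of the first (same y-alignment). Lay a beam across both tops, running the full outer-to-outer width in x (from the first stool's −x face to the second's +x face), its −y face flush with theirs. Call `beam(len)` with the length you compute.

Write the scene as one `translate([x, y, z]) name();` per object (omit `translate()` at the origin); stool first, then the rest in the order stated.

stool();
translate([1676, 0, 0]) stool();
translate([0, 0, 407]) beam(2012);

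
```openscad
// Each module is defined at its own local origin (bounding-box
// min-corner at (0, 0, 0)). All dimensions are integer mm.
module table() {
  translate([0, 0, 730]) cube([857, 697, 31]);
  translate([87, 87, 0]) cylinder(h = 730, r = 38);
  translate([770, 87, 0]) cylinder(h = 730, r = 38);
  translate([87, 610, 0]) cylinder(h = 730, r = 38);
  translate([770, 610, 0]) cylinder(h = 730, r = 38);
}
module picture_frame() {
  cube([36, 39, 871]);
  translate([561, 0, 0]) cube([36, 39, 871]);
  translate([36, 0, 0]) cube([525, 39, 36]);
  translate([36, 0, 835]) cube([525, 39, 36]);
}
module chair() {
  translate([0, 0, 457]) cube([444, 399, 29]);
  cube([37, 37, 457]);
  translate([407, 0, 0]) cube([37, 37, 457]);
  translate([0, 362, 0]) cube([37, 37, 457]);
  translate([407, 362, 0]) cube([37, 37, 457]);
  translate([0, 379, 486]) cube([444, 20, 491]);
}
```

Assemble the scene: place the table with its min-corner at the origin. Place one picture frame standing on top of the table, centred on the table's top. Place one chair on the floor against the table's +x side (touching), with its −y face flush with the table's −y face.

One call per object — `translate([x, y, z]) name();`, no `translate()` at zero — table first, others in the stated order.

table();
translate([130, 329, 761]) picture_frame();
translate([857, 0, 0]) chair();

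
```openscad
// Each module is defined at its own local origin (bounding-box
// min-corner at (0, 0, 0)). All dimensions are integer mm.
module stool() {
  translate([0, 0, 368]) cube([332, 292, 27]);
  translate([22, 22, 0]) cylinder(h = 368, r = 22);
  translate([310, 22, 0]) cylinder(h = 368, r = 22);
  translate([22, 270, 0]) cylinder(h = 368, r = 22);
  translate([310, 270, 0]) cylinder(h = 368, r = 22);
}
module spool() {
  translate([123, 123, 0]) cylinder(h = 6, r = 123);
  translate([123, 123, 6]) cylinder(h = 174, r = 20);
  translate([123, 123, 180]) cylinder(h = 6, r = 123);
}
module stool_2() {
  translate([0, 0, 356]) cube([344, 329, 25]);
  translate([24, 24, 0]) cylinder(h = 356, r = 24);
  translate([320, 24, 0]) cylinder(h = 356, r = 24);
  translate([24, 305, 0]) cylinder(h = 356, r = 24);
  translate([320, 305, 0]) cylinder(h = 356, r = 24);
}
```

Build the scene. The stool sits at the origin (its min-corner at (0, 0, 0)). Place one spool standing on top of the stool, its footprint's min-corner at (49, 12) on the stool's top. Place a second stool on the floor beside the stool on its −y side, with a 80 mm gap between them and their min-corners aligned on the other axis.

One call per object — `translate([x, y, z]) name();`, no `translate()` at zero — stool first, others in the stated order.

stool();
translate([49, 12, 395]) spool();
translate([0, -409, 0]) stool_2();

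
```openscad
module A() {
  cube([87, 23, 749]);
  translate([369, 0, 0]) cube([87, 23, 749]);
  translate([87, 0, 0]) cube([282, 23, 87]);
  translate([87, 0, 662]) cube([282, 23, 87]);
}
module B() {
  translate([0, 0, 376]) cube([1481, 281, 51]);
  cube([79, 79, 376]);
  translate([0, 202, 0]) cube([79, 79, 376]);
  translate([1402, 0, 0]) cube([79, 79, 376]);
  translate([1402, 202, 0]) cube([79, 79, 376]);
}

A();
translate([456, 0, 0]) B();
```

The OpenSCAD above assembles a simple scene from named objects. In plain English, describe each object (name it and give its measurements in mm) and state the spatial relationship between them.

A is a rectangular picture frame lying in the x–z plane (depth along y). The opening is 282 mm wide (x) by 575 mm tall (z), surrounded by a border 87 mm wide on all four sides. The frame is 23 mm deep and is made of two full-height vertical stiles with two horizontal rails fitted between them.

B is a long wooden bench with a 1481 mm (x) × 281 mm (y) seat, 51 mm thick, its top surface 427 mm above the floor. Four 79 mm square legs at the seat corners, flush with the edges, run from z = 0 to the seat underside.

The bench is against the picture frame's +x side, with their −y faces flush.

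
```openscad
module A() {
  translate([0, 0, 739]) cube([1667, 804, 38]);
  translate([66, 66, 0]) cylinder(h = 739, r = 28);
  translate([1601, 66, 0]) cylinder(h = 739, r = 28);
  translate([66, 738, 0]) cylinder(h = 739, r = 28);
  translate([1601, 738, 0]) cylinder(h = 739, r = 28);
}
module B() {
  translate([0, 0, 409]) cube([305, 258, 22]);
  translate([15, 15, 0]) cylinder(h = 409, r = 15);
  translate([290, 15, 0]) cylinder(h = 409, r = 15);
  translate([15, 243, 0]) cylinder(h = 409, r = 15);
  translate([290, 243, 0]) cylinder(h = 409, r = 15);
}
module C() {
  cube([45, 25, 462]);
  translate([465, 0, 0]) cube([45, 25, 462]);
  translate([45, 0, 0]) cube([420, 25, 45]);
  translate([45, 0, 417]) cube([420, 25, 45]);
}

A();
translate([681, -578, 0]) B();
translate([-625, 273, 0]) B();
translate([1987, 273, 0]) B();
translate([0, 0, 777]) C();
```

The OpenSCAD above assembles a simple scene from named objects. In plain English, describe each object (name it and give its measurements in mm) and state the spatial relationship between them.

A is a table with a 1667×804 mm rectangular top, 38 mm thick, top surface at z = 777 mm, supported by four round legs of 56 mm diameter, each leg's bounding box inset 38 mm from the nearest pair of top edges, running from the floor.

B is a four-legged stool. The seat is a 305×258×22 mm slab whose top surface is at z = 431 mm; four round legs, each 30 mm in diameter, run from the floor (z = 0) to the underside of the seat, each leg's axis is inset half a diameter from the nearest pair of seat edges (so the leg's bounding box is flush with the corner).

C is a rectangular picture frame lying in the x–z plane (depth along y). The opening is 420 mm wide (x) by 372 mm tall (z), surrounded by a border 45 mm wide on all four sides. The frame is 25 mm deep and is made of two full-height vertical stiles with two horizontal rails fitted between them.

Three stools sit around the table at the −y, −x, +x sides. The picture frame is on top of the table.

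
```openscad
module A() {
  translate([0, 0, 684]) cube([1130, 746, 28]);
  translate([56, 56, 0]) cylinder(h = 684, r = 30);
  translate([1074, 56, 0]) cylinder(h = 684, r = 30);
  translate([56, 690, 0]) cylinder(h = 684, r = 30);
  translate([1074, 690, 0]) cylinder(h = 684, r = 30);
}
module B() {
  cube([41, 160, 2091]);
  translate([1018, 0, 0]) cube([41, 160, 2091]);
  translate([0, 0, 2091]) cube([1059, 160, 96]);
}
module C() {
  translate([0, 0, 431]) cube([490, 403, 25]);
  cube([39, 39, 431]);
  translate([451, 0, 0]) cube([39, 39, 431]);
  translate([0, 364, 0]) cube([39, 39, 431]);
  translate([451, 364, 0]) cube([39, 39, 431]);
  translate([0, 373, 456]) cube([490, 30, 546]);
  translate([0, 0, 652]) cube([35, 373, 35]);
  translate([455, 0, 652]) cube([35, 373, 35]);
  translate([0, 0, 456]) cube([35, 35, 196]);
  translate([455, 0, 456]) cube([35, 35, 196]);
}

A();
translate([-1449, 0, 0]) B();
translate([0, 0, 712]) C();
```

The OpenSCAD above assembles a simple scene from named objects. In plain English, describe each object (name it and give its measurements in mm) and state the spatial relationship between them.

A is a table with a 1130×746 mm rectangular top, 28 mm thick, top surface at z = 712 mm, supported by four round legs of 60 mm diameter, each leg's bounding box inset 26 mm from the nearest pair of top edges, running from the floor.

B is a door frame. The clear opening is 977 mm wide and 2091 mm high. Two 41 mm wide jambs, 160 mm deep, stand either side of the opening from the floor to the top of the opening. A 96 mm thick head sits across the top of both jambs, spanning the full outside width of the frame.

C is a chair. The seat is a 490×403×25 mm slab with its top at z = 456 mm, on four 39×39 mm corner legs (flush with the seat edges, standing on z = 0). A flat backrest 30 mm thick, 546 mm tall, spans the full seat width and rises from the seat top along its +y edge, rear face flush with the rear of the seat. Two armrests of 35×35 mm section run along each side from the seat's front edge to the front of the backrest, top faces 231 mm above the seat top and outer faces flush with the seat's x-edges; a 35×35 mm post under the front of each armrest stands on the seat at the front corner.

The door frame is on the floor beside the table on its −x side. The chair is on top of the table.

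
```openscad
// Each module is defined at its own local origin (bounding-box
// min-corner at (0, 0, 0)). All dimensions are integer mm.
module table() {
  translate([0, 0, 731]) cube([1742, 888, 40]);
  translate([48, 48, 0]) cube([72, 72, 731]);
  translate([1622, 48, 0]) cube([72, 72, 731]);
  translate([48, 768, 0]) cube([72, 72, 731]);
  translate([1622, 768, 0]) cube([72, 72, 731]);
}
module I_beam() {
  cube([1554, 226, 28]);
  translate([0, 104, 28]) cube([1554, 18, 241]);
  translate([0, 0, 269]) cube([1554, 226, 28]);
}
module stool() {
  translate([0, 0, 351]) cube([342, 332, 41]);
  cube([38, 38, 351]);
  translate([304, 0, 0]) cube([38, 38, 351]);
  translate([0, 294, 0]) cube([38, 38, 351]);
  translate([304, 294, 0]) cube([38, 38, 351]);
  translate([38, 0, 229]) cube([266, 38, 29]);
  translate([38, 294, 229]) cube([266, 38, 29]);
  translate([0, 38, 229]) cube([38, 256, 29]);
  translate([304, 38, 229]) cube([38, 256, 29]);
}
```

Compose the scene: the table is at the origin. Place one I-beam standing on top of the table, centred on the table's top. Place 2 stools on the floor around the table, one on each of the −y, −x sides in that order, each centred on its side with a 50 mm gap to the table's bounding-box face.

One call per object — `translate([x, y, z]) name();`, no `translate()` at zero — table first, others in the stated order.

table();
translate([94, 331, 771]) I_beam();
translate([700, -382, 0]) stool();
translate([-392, 278, 0]) stool();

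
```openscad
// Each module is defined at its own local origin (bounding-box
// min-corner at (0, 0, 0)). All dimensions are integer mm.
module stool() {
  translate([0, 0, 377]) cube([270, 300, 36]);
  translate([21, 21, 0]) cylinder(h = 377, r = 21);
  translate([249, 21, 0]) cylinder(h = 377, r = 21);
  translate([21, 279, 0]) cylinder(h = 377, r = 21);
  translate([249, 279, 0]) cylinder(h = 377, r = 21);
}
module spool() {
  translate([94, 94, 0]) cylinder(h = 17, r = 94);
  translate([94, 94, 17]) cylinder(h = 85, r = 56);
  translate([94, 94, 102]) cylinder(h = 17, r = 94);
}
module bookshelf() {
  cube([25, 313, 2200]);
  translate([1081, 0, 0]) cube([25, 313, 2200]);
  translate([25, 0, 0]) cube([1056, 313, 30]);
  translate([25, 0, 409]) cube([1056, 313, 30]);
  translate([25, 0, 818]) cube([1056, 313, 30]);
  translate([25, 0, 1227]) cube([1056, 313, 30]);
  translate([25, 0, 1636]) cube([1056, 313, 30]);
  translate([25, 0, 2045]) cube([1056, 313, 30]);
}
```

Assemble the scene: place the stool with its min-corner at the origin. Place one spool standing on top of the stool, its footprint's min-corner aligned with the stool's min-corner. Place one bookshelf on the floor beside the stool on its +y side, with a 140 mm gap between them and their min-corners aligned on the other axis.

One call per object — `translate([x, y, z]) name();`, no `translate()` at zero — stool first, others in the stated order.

stool();
translate([0, 0, 413]) spool();
translate([0, 440, 0]) bookshelf();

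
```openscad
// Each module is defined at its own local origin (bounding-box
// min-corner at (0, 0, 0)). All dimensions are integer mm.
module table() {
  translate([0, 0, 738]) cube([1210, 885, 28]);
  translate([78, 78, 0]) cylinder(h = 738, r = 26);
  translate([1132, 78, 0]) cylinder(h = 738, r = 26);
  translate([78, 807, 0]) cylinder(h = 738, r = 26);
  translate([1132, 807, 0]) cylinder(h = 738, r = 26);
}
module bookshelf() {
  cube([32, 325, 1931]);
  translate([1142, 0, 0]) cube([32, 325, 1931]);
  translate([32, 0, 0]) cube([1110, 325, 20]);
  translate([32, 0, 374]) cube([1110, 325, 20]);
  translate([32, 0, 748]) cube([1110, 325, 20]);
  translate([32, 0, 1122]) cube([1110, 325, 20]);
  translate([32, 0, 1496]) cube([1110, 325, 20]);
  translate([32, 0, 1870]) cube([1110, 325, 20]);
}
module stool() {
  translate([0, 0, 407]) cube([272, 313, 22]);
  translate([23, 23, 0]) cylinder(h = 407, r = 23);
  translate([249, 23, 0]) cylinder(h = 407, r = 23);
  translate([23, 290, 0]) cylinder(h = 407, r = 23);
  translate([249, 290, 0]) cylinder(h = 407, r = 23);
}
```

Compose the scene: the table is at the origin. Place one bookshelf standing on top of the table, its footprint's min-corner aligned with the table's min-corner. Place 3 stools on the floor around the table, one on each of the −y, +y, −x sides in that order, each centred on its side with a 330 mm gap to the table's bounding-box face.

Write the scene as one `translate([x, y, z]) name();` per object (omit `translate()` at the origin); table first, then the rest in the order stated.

table();
translate([0, 0, 766]) bookshelf();
translate([469, -643, 0]) stool();
translate([469, 1215, 0]) stool();
translate([-602, 286, 0]) stool();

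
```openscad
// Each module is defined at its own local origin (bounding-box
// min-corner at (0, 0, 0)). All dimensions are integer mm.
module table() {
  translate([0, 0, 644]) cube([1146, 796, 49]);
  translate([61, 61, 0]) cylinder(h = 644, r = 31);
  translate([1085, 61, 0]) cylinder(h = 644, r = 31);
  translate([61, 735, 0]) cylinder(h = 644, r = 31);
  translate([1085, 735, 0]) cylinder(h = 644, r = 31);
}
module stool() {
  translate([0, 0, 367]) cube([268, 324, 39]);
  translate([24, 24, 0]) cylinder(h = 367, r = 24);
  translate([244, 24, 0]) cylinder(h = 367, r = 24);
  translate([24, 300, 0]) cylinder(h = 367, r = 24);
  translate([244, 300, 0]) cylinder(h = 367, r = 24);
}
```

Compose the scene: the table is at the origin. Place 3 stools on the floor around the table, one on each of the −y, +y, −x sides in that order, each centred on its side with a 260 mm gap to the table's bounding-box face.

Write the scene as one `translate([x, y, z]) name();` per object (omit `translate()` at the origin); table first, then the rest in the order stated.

table();
translate([439, -584, 0]) stool();
translate([439, 1056, 0]) stool();
translate([-528, 236, 0]) stool();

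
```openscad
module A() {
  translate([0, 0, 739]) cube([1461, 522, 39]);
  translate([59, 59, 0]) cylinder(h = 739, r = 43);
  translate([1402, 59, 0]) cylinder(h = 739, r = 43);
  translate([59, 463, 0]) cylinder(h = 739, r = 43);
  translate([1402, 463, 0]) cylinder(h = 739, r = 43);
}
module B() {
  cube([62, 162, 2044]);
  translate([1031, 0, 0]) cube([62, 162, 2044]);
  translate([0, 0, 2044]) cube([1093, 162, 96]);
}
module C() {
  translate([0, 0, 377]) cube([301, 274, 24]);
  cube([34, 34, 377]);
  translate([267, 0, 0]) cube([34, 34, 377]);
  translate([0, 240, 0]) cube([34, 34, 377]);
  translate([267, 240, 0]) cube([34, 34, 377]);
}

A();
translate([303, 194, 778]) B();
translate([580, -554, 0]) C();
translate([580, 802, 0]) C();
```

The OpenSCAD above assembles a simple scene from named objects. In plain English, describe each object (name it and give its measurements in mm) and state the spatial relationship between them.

A is a rectangular dining table. The top is 1461×522×39 mm with its upper surface at z = 778 mm. It stands on four round legs of 86 mm diameter, each leg's bounding box inset 16 mm from the nearest pair of top edges, running from the floor to the underside of the top.

B is a rectangular door frame: two vertical jambs of 62×162 mm section, 2044 mm tall, with a clear opening 969 mm wide between their inner faces. A header 96 mm tall and 162 mm deep lies on top of the jambs and spans the full outside width.

C is a simple wooden stool: a rectangular seat 301 mm (x) by 274 mm (y), 24 mm thick, top face at z = 401 mm, on four square legs, each 34×34 mm in cross-section. The legs rest on z = 0, each flush with a corner of the seat.

The door frame is on top of the table. Two stools sit around the table at the −y, +y sides.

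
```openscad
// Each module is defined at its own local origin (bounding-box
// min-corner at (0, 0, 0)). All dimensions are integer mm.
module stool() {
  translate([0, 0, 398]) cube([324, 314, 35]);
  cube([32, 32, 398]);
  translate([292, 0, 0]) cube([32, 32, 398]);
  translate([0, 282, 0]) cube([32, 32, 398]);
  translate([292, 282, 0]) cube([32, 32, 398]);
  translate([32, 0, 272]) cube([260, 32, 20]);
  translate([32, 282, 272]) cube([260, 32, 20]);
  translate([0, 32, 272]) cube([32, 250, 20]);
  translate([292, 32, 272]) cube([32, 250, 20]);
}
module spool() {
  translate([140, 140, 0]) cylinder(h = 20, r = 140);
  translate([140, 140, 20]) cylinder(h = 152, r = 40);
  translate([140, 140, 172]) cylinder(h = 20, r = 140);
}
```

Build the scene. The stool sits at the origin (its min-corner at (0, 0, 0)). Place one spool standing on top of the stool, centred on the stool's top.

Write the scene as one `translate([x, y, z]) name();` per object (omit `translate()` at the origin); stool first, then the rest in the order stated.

stool();
translate([22, 17, 433]) spool();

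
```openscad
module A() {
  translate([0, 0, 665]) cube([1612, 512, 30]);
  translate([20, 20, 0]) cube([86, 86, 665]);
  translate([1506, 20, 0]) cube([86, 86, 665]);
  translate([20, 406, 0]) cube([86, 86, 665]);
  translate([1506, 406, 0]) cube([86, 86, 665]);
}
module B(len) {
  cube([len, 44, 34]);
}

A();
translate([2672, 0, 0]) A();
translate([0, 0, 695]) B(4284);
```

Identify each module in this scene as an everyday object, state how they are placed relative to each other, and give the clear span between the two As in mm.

Second table starts at x = 2672; first ends at x = 1612; clear span = 2672 − 1612 = 1060 mm.

A is a table. B is a beam. A beam spans the tops of two tables. The clear span between the two tables is 1060 mm.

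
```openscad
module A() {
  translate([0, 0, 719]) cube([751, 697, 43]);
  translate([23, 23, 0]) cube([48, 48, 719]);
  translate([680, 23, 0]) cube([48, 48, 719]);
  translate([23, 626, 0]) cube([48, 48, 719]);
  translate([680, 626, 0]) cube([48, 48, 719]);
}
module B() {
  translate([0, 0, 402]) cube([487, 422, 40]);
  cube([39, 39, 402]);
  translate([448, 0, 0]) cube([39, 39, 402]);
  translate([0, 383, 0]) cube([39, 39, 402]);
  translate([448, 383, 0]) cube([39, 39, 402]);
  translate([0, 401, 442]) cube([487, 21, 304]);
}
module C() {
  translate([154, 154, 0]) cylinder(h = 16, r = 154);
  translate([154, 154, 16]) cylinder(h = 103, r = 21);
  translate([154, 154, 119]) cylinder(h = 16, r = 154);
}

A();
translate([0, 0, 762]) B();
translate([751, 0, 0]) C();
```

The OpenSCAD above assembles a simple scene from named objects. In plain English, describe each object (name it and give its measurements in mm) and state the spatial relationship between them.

A is a rectangular dining table. The top is 751×697×43 mm with its upper surface at z = 762 mm. It stands on four 48×48 mm square legs, each inset 23 mm from the nearest pair of top edges, running from the floor to the underside of the top.

B is a chair. The seat is a 487×422×40 mm slab with its top at z = 442 mm, on four 39×39 mm corner legs (flush with the seat edges, standing on z = 0). A flat backrest 21 mm thick, 304 mm tall, spans the full seat width and rises from the seat top along its +y edge, rear face flush with the rear of the seat.

C is a spool: two coaxial disc flanges of radius 154 mm and thickness 16 mm, joined by a core cylinder of radius 21 mm and height 103 mm. The lower flange rests on z = 0 and the three cylinders share a vertical axis.

The chair is on top of the table. The spool is against the table's +x side, with their −y faces flush.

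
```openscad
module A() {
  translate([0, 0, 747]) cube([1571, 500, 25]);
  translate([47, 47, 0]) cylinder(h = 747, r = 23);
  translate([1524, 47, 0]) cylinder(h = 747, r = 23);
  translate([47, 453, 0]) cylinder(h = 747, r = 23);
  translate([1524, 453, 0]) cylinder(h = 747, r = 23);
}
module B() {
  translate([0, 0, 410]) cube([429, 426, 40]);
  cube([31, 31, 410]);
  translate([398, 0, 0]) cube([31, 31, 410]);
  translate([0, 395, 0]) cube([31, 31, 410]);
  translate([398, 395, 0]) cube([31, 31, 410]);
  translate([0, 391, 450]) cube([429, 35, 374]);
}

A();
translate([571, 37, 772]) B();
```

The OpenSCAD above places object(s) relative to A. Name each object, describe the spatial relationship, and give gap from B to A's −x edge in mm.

A is a table. B is a chair. The chair is on top of the table, centred. The gap from the chair to the table's −x edge is 571 mm.

The chair's min-x is at 571; the table's min-x is 0; gap = 571 mm.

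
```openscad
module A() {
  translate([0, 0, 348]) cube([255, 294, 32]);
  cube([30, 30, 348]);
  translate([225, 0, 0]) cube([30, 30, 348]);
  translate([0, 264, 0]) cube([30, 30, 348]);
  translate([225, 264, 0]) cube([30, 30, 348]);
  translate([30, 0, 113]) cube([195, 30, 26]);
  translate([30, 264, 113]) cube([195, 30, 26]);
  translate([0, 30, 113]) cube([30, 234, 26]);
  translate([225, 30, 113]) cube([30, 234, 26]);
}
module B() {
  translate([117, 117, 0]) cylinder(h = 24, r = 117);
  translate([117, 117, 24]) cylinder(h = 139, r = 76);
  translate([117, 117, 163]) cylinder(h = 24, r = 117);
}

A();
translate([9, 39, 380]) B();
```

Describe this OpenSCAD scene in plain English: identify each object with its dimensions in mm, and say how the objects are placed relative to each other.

A is a four-legged stool. The seat is 255×294 mm, 32 mm thick, top at z = 380 mm. It stands on four square legs, each 30×30 mm in cross-section, from z = 0 to the seat underside, each flush with a corner of the seat. Four stretchers, 30 mm wide and 26 mm tall, connect adjacent legs with their undersides at z = 113 mm, each running between the inner faces of the legs it joins and aligned with the legs' outer faces on the other axis.

B is a spool: two coaxial disc flanges of radius 117 mm and thickness 24 mm, joined by a core cylinder of radius 76 mm and height 139 mm. The lower flange rests on z = 0 and the three cylinders share a vertical axis.

The spool is on top of the stool.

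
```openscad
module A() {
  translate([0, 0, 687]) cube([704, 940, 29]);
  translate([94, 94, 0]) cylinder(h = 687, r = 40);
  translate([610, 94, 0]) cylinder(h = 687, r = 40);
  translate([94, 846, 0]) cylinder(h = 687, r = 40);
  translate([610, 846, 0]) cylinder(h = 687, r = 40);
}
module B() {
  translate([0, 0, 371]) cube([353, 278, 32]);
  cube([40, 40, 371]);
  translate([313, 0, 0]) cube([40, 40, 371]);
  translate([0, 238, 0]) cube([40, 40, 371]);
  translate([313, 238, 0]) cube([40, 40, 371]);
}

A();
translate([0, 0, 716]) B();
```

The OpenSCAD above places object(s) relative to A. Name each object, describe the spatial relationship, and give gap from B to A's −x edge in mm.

The stool's min-x is at 0; the table's min-x is 0; gap = 0 mm.

A is a table. B is a stool. The stool is on top of the table. The gap from the stool to the table's −x edge is 0 mm.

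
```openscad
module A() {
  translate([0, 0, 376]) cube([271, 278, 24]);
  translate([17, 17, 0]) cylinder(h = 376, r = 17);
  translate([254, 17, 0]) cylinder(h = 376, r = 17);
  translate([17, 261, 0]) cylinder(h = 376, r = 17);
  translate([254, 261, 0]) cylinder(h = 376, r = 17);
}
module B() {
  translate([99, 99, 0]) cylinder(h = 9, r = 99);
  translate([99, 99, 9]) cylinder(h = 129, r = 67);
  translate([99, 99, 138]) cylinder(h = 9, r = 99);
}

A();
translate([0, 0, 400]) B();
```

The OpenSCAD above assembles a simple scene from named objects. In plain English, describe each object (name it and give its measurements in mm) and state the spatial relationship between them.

A is a four-legged stool. The seat is a 271×278×24 mm slab whose top surface is at z = 400 mm; four round legs, each 34 mm in diameter, run from the floor (z = 0) to the underside of the seat, each leg's axis is inset half a diameter from the nearest pair of seat edges (so the leg's bounding box is flush with the corner).

B is a spool: two coaxial disc flanges of radius 99 mm and thickness 9 mm, joined by a core cylinder of radius 67 mm and height 129 mm. The lower flange rests on z = 0 and the three cylinders share a vertical axis.

The spool is on top of the stool.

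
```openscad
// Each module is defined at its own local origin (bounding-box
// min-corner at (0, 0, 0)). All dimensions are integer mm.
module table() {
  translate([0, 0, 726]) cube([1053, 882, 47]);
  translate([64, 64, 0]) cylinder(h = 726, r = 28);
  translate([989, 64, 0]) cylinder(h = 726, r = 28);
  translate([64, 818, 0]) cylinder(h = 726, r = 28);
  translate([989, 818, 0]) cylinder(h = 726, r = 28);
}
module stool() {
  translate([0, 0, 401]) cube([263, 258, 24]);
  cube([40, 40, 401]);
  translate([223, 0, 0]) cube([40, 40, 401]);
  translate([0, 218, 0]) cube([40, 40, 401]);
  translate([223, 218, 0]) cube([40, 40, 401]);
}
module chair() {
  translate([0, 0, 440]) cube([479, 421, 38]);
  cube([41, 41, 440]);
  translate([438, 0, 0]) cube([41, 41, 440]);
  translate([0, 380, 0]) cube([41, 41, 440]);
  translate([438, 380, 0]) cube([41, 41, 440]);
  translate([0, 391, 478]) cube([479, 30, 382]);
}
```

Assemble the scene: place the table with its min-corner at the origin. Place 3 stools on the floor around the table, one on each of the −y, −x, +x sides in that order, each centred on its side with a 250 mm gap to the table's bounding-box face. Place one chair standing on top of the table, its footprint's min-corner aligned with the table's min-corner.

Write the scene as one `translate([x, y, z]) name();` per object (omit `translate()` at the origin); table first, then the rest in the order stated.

table();
translate([395, -508, 0]) stool();
translate([-513, 312, 0]) stool();
translate([1303, 312, 0]) stool();
translate([0, 0, 773]) chair();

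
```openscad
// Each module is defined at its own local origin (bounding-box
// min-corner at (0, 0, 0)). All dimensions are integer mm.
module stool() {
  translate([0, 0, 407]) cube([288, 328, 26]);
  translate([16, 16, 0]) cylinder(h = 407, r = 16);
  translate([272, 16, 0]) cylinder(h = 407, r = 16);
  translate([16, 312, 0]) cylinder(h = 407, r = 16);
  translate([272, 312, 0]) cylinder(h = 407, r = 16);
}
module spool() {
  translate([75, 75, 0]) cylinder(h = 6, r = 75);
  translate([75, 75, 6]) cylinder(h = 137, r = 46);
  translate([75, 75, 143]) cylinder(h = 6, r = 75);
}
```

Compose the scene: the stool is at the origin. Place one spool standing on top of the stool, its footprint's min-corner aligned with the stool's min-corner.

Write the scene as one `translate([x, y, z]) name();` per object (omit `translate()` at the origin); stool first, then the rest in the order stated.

stool();
translate([0, 0, 433]) spool();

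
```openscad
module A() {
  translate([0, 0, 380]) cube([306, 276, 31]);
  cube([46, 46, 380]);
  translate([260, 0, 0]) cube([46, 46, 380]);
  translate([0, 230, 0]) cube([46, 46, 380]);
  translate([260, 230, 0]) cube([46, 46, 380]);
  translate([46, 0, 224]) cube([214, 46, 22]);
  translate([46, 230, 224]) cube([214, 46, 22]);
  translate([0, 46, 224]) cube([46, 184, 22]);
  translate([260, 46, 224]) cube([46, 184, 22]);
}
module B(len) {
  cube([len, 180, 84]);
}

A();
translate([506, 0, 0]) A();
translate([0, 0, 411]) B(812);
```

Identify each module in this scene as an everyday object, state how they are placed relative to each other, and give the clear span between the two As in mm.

Second stool starts at x = 506; first ends at x = 306; clear span = 506 − 306 = 200 mm.

A is a stool. B is a beam. A beam spans the tops of two stools. The clear span between the two stools is 200 mm.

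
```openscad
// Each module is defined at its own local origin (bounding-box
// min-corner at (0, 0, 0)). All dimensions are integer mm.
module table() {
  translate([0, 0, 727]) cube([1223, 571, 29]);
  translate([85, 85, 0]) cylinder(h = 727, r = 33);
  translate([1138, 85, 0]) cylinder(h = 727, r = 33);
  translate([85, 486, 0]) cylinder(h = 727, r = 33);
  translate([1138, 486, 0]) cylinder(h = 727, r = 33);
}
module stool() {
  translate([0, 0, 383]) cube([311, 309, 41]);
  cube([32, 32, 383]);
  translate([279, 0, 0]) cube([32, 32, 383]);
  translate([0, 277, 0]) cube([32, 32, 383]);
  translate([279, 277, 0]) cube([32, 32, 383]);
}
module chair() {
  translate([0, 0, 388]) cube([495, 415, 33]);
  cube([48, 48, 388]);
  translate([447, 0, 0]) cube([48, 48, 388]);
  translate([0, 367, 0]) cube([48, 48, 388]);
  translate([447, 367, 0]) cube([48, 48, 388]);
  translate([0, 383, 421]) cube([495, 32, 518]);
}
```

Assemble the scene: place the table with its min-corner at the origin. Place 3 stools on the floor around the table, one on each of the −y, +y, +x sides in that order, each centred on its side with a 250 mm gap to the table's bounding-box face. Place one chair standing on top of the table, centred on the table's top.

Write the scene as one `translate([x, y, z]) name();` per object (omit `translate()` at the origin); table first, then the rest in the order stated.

table();
translate([456, -559, 0]) stool();
translate([456, 821, 0]) stool();
translate([1473, 131, 0]) stool();
translate([364, 78, 756]) chair();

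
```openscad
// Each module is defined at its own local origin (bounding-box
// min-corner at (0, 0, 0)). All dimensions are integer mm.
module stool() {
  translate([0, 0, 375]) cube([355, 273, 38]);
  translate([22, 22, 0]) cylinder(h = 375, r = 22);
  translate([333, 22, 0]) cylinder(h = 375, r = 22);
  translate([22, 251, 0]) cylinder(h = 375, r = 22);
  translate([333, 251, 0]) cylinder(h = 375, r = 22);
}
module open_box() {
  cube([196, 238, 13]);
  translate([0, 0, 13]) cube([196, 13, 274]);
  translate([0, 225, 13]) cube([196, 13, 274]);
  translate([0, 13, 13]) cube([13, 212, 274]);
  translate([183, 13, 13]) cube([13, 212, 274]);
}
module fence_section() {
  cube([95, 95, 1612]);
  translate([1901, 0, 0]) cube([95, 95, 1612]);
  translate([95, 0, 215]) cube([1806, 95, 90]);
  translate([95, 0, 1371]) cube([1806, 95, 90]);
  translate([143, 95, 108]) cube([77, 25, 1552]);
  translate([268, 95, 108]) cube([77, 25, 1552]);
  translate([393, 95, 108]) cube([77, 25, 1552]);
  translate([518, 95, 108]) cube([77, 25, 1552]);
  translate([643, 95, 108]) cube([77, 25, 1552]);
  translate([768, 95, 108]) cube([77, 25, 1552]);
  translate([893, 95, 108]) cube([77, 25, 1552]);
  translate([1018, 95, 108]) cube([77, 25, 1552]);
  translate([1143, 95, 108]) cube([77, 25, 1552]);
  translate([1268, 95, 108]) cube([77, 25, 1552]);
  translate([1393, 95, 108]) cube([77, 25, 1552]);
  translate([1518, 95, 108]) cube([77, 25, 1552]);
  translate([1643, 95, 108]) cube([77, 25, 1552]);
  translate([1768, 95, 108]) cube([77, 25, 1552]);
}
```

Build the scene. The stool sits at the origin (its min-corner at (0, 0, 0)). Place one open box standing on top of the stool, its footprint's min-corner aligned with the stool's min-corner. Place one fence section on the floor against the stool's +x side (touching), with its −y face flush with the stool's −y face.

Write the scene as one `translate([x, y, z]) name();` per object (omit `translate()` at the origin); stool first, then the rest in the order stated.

stool();
translate([0, 0, 413]) open_box();
translate([355, 0, 0]) fence_section();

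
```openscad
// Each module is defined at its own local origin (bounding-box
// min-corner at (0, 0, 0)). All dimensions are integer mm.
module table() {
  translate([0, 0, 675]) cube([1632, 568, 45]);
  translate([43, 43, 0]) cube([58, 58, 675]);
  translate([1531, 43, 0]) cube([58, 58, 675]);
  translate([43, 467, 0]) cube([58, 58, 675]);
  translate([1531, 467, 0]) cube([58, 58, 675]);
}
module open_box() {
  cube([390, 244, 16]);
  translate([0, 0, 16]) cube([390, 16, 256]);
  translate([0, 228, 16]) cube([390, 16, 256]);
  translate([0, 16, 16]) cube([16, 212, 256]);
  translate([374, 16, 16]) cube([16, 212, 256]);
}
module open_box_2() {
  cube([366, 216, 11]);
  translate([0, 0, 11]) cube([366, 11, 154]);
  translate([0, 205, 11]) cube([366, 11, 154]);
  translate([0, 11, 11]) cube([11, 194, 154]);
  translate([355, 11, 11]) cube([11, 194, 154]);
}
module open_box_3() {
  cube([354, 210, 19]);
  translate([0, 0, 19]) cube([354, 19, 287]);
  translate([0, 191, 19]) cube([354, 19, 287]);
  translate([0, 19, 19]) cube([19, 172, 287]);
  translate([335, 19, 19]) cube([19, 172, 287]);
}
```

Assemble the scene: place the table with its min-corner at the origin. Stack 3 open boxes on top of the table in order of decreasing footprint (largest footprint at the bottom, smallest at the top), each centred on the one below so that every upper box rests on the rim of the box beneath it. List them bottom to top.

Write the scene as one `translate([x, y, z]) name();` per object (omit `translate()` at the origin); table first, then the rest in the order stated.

table();
translate([621, 162, 720]) open_box();
translate([633, 176, 992]) open_box_2();
translate([639, 179, 1157]) open_box_3();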